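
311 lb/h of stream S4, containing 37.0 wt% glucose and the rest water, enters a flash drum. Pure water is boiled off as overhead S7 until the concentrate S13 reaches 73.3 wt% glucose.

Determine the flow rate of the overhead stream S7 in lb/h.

154 lb/h

glucose is conserved: 311×0.370 = 115.07 lb/h all reports to the concentrate.
Concentrate = 115.07/(target fraction) = 156.98 lb/h.
Overhead = 311 − 156.98 = 154.02 lb/h.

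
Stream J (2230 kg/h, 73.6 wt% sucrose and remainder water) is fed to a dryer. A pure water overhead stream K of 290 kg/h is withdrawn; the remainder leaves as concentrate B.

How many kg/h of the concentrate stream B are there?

Concentrate = 2230 − 290 = 1940 kg/h.

1940 kg/h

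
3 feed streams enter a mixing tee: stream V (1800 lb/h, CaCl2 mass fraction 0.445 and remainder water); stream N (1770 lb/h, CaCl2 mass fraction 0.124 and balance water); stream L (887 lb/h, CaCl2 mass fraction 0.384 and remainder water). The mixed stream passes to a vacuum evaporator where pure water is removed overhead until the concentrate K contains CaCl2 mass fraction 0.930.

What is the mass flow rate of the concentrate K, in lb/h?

1464 lb/h

CaCl2 entering = 1800×0.445 + 1770×0.124 + 887×0.384 = 1361.1 lb/h.
All CaCl2 reports to K, so K = 1361.1/0.930 = 1463.5 lb/h.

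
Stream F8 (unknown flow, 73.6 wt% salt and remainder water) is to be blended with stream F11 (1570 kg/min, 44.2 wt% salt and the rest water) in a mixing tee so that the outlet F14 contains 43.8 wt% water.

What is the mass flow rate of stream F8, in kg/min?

1083 kg/min

Let F8 be the unknown flow. Total out = 1570 + F8.
water balance: 876.06 + 0.264·F8 = 0.438·(1570 + F8)
(0.264 − 0.438)·F8 = 0.438×1570 − 876.06 = -188.4
F8 = -188.4 / -0.174 = 1082.8 kg/min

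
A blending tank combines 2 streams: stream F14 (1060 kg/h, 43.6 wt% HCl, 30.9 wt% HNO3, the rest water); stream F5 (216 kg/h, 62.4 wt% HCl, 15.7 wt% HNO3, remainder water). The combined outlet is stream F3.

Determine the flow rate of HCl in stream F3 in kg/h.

HCl out = HCl in = 1060×0.436 + 216×0.624 = 596.94 kg/h.

596.9 kg/h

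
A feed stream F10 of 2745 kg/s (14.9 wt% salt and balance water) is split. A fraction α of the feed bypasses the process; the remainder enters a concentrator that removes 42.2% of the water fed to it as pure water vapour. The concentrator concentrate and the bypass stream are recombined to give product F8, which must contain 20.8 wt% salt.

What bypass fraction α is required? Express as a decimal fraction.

0.210

All 2745×0.149 = 409 kg/s of salt reaches F8, so F8 = 409/0.208 = 1966.4 kg/s and vapour = 778.63 kg/s.
The evaporator receives (1−α)·2745 of feed at 0.851 water and removes 0.422 of that water:
0.422×0.851×(1−α)×2745 = 778.63
(1−α) = 778.63/985.79 = 0.7899;  α = 0.2101.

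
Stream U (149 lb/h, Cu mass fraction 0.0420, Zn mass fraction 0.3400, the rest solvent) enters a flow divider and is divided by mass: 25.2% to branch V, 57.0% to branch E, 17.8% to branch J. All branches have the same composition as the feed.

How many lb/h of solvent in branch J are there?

Branch J total = 0.178×149 = 26.522 lb/h.
solvent in J = 0.618×26.522 = 16.391 lb/h.

16.39 lb/h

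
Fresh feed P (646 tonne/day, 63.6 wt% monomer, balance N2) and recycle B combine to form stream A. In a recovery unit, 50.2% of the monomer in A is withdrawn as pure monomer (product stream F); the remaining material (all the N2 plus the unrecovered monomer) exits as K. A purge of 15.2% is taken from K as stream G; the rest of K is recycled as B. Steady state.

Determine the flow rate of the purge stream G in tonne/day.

N2 enters only via P and leaves only via the purge: 646×0.364 = 0.152×(N2 in K), and the recovery unit passes all N2, so N2 in A = N2 in K = 1547 tonne/day.
monomer in A: m_A = 646×0.636 + (1−0.152)·(1−0.502)·m_A, so m_A = 410.86/0.5777 = 711.2 tonne/day.
K = (1−0.502)×711.2 + 1547 = 1901.2 tonne/day.
Purge G = 0.152×1901.2 = 288.98 tonne/day.

289 tonne/day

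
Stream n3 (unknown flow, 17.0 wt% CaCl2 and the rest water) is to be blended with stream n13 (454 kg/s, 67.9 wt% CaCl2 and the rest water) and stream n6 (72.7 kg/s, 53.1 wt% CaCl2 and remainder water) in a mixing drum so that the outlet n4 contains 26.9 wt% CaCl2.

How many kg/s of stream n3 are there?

Let n3 be the unknown flow. Total out = 526.7 + n3.
CaCl2 balance: 346.87 + 0.170·n3 = 0.269·(526.7 + n3)
(0.170 − 0.269)·n3 = 0.269×526.7 − 346.87 = -205.19
n3 = -205.19 / -0.099 = 2072.6 kg/s

2073 kg/s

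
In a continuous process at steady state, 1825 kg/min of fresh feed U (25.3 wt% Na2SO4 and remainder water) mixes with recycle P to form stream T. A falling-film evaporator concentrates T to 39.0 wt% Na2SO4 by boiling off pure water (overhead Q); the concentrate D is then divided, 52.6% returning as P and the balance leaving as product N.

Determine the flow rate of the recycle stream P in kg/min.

1314 kg/min

Overall Na2SO4 balance (none leaves overhead): Na2SO4 in fresh feed = Na2SO4 in product, i.e. 1825×0.253 = (1−0.526)·D·0.390.
D = 461.73/(0.390×0.474) = 2497.7 kg/min.
Recycle P = 0.526×2497.7 = 1313.8 kg/min.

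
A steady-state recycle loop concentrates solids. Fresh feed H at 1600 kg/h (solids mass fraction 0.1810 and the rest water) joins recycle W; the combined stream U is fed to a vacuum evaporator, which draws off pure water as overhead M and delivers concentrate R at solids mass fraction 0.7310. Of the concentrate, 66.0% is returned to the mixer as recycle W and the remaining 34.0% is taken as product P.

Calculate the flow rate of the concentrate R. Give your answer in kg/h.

Overall solids balance (none leaves overhead): solids in fresh feed = solids in product, i.e. 1600×0.181 = (1−0.660)·R·0.731.
R = 289.6/(0.731×0.340) = 1165.2 kg/h.

1165 kg/h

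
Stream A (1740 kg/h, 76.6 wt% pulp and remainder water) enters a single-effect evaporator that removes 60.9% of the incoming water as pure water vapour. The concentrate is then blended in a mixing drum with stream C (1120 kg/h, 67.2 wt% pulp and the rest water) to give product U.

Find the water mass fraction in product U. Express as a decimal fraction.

0.202

Vapour removed = 0.609×0.234×1740 = 247.96 kg/h; concentrate = 1492 kg/h.
water reaching the mixer = 159.2 (from concentrate) + 1120×0.328 = 526.56 kg/h.
Product flow = 1492 + 1120 = 2612 kg/h; water fraction = 0.202.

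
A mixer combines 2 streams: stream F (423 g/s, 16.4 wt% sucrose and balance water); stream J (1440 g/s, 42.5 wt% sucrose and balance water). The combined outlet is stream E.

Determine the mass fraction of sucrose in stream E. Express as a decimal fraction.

0.366

Total flow out = 423 + 1440 = 1863 g/s.
sucrose in = 423×0.164 + 1440×0.425 = 681.37 g/s.
sucrose mass fraction in E = 681.37/1863 = 0.366.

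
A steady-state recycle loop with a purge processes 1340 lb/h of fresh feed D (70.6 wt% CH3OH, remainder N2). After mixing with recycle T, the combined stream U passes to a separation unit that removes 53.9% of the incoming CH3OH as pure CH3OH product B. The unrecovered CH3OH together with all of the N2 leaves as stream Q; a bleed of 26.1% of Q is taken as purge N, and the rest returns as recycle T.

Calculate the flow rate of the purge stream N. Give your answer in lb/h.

N2 enters only via D and leaves only via the purge: 1340×0.294 = 0.261×(N2 in Q), and the separation unit passes all N2, so N2 in U = N2 in Q = 1509.4 lb/h.
CH3OH in U: m_A = 1340×0.706 + (1−0.261)·(1−0.539)·m_A, so m_A = 946.04/0.6593 = 1434.9 lb/h.
Q = (1−0.539)×1434.9 + 1509.4 = 2170.9 lb/h.
Purge N = 0.261×2170.9 = 566.61 lb/h.

566.6 lb/h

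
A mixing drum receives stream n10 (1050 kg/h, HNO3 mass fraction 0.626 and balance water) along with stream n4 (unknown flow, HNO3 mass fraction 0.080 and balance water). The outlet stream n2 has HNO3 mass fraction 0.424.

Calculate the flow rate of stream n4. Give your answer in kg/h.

616.6 kg/h

Let n4 be the unknown flow. Total out = 1050 + n4.
HNO3 balance: 657.3 + 0.080·n4 = 0.424·(1050 + n4)
(0.080 − 0.424)·n4 = 0.424×1050 − 657.3 = -212.1
n4 = -212.1 / -0.344 = 616.57 kg/h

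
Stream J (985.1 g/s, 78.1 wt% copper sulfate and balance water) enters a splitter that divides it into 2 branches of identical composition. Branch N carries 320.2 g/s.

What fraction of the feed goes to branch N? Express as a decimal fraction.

0.325

Fraction to N = 320.2/985.1 = 0.3250.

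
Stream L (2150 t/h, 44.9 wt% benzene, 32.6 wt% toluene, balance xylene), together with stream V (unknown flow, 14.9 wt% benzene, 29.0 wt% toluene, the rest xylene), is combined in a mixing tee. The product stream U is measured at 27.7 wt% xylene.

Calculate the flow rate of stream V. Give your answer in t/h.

Let V be the unknown flow. Total out = 2150 + V.
xylene balance: 483.75 + 0.561·V = 0.277·(2150 + V)
(0.561 − 0.277)·V = 0.277×2150 − 483.75 = 111.8
V = 111.8 / 0.284 = 393.66 t/h

393.7 t/h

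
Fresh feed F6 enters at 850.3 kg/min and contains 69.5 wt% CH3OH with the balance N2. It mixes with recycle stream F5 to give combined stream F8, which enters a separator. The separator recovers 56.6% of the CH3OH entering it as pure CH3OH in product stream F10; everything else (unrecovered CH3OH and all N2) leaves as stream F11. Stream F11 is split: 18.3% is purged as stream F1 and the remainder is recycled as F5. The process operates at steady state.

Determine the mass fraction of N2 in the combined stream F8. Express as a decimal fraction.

0.608

N2 enters only via F6 and leaves only via the purge: 850.3×0.305 = 0.183×(N2 in F11), and the separator passes all N2, so N2 in F8 = N2 in F11 = 1417.2 kg/min.
CH3OH in F8: m_A = 850.3×0.695 + (1−0.183)·(1−0.566)·m_A, so m_A = 590.96/0.6454 = 915.62 kg/min.
F8 = 915.62 + 1417.2 = 2332.8 kg/min.
N2 fraction in F8 = 1417.2/2332.8 = 0.608.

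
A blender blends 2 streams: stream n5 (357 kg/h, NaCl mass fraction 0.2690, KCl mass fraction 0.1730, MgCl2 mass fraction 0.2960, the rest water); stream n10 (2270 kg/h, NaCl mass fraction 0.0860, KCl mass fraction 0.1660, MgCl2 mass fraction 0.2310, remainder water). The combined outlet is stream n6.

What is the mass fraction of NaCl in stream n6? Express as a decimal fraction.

0.1109

Total flow out = 357 + 2270 = 2627 kg/h.
NaCl in = 357×0.269 + 2270×0.086 = 291.25 kg/h.
NaCl mass fraction in n6 = 291.25/2627 = 0.1109.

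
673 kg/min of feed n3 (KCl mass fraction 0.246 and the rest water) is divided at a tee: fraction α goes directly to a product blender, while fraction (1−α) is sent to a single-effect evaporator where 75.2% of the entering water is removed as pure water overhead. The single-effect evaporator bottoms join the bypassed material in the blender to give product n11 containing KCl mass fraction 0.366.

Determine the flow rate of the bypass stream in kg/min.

All 673×0.246 = 165.56 kg/min of KCl reaches n11, so n11 = 165.56/0.366 = 452.34 kg/min and vapour = 220.66 kg/min.
The evaporator receives (1−α)·673 of feed at 0.754 water and removes 0.752 of that water:
0.752×0.754×(1−α)×673 = 220.66
(1−α) = 220.66/381.6 = 0.5782;  α = 0.4218.
Bypass flow = 0.4218×673 = 283.84 kg/min.

283.8 kg/min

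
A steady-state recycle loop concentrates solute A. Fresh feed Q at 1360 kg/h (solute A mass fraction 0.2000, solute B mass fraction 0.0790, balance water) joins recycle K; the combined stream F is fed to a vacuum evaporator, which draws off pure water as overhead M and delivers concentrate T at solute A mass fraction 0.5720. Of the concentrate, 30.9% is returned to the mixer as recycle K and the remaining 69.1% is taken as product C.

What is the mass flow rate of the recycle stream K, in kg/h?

Overall solute A balance (none leaves overhead): solute A in fresh feed = solute A in product, i.e. 1360×0.200 = (1−0.309)·T·0.572.
T = 272/(0.572×0.691) = 688.17 kg/h.
Recycle K = 0.309×688.17 = 212.64 kg/h.

212.6 kg/h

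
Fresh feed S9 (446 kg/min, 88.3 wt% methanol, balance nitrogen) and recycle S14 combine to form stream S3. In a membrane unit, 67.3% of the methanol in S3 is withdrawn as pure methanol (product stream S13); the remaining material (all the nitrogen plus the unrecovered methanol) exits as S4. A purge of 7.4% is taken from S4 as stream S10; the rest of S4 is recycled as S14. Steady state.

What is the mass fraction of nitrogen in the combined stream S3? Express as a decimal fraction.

0.5552

nitrogen enters only via S9 and leaves only via the purge: 446×0.117 = 0.074×(nitrogen in S4), and the membrane unit passes all nitrogen, so nitrogen in S3 = nitrogen in S4 = 705.16 kg/min.
methanol in S3: m_A = 446×0.883 + (1−0.074)·(1−0.673)·m_A, so m_A = 393.82/0.6972 = 564.86 kg/min.
S3 = 564.86 + 705.16 = 1270 kg/min.
nitrogen fraction in S3 = 705.16/1270 = 0.5552.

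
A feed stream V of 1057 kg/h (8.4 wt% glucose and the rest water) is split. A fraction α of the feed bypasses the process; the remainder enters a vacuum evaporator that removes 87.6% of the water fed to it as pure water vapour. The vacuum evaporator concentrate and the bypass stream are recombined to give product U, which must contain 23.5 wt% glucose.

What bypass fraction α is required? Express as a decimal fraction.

All 1057×0.084 = 88.788 kg/h of glucose reaches U, so U = 88.788/0.235 = 377.82 kg/h and vapour = 679.18 kg/h.
The evaporator receives (1−α)·1057 of feed at 0.916 water and removes 0.876 of that water:
0.876×0.916×(1−α)×1057 = 679.18
(1−α) = 679.18/848.15 = 0.8008;  α = 0.1992.

0.199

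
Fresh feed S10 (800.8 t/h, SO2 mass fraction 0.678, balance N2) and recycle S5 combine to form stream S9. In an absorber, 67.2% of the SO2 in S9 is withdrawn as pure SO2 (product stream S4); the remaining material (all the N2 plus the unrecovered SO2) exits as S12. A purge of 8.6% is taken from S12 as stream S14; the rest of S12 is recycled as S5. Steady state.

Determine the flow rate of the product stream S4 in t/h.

SO2 in S9: m_A = 800.8×0.678 + (1−0.086)·(1−0.672)·m_A, so m_A = 542.94/0.7002 = 775.4 t/h.
Product S4 = 0.672×775.4 = 521.07 t/h.

521.1 t/h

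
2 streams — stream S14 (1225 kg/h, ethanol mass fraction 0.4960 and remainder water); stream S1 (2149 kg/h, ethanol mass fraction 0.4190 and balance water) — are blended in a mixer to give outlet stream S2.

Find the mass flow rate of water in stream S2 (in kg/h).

water out = water in = 1225×0.504 + 2149×0.581 = 1866 kg/h.

1866 kg/h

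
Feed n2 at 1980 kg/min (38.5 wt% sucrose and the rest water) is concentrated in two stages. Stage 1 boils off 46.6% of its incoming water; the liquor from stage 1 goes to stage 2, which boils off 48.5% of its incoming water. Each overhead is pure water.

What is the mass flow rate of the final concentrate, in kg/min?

1097 kg/min

water in feed = 1980×0.615 = 1217.7 kg/min.
After stage 1: water left = (1−0.466)×1217.7 = 650.25; stream total = 1412.6 kg/min.
After stage 2: water left = (1−0.485)×650.25 = 334.88; final concentrate = 1097.2 kg/min.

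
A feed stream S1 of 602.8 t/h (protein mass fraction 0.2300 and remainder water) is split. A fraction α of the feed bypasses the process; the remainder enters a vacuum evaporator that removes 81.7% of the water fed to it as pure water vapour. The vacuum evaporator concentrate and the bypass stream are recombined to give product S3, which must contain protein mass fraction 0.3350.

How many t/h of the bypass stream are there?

302.5 t/h

All 602.8×0.230 = 138.64 t/h of protein reaches S3, so S3 = 138.64/0.335 = 413.86 t/h and vapour = 188.94 t/h.
The evaporator receives (1−α)·602.8 of feed at 0.770 water and removes 0.817 of that water:
0.817×0.770×(1−α)×602.8 = 188.94
(1−α) = 188.94/379.22 = 0.4982;  α = 0.5018.
Bypass flow = 0.5018×602.8 = 302.47 t/h.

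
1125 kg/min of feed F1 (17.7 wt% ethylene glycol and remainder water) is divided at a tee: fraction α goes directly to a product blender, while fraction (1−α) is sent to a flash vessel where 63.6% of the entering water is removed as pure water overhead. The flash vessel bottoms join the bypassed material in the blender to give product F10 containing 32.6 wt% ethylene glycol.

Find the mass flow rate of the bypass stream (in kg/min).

142.7 kg/min

All 1125×0.177 = 199.12 kg/min of ethylene glycol reaches F10, so F10 = 199.12/0.326 = 610.81 kg/min and vapour = 514.19 kg/min.
The evaporator receives (1−α)·1125 of feed at 0.823 water and removes 0.636 of that water:
0.636×0.823×(1−α)×1125 = 514.19
(1−α) = 514.19/588.86 = 0.8732;  α = 0.1268.
Bypass flow = 0.1268×1125 = 142.65 kg/min.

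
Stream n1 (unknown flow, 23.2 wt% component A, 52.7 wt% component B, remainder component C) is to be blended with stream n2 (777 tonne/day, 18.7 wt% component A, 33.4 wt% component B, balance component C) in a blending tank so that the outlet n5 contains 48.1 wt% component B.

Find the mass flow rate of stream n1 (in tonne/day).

Let n1 be the unknown flow. Total out = 777 + n1.
component B balance: 259.52 + 0.527·n1 = 0.481·(777 + n1)
(0.527 − 0.481)·n1 = 0.481×777 − 259.52 = 114.22
n1 = 114.22 / 0.046 = 2483 tonne/day

2483 tonne/day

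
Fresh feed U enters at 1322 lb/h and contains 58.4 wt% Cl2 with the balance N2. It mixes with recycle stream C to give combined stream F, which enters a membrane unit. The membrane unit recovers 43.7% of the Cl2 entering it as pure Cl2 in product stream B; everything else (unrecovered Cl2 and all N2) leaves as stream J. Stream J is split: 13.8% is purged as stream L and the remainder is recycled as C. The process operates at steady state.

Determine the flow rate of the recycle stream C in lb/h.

4163 lb/h

N2 enters only via U and leaves only via the purge: 1322×0.416 = 0.138×(N2 in J), and the membrane unit passes all N2, so N2 in F = N2 in J = 3985.2 lb/h.
Cl2 in F: m_A = 1322×0.584 + (1−0.138)·(1−0.437)·m_A, so m_A = 772.05/0.5147 = 1500 lb/h.
J = (1−0.437)×1500 + 3985.2 = 4829.7 lb/h.
Recycle C = (1−0.138)×4829.7 = 4163.2 lb/h.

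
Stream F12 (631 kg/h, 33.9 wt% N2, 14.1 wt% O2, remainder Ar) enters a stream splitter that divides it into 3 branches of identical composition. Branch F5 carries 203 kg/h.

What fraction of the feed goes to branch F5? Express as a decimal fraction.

Fraction to F5 = 203/631 = 0.3217.

0.322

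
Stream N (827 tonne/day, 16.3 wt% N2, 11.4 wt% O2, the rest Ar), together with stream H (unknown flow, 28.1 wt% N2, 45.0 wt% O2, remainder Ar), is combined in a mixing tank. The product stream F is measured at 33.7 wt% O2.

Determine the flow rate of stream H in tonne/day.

Let H be the unknown flow. Total out = 827 + H.
O2 balance: 94.278 + 0.450·H = 0.337·(827 + H)
(0.450 − 0.337)·H = 0.337×827 − 94.278 = 184.42
H = 184.42 / 0.113 = 1632 tonne/day

1632 tonne/day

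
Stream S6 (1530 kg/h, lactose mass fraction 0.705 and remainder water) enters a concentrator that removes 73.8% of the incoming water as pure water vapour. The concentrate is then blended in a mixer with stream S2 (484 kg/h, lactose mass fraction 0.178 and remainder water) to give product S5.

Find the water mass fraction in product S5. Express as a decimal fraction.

0.307

Vapour removed = 0.738×0.295×1530 = 333.1 kg/h; concentrate = 1196.9 kg/h.
water reaching the mixer = 118.25 (from concentrate) + 484×0.822 = 516.1 kg/h.
Product flow = 1196.9 + 484 = 1680.9 kg/h; water fraction = 0.307.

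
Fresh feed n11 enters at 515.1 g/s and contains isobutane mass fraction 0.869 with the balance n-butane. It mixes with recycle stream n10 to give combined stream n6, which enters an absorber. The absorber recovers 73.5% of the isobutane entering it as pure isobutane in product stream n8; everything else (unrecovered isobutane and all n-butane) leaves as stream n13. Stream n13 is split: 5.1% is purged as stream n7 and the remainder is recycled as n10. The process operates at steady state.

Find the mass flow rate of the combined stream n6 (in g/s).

n-butane enters only via n11 and leaves only via the purge: 515.1×0.131 = 0.051×(n-butane in n13), and the absorber passes all n-butane, so n-butane in n6 = n-butane in n13 = 1323.1 g/s.
isobutane in n6: m_A = 515.1×0.869 + (1−0.051)·(1−0.735)·m_A, so m_A = 447.62/0.7485 = 598.01 g/s.
n6 = 598.01 + 1323.1 = 1921.1 g/s.

1921 g/s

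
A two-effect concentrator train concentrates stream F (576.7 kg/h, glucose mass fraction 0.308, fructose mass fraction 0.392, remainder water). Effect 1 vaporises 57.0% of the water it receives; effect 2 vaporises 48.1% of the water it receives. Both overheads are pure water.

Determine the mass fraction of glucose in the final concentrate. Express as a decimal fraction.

water in feed = 576.7×0.300 = 173.01 kg/h.
After stage 1: water left = (1−0.570)×173.01 = 74.394; stream total = 478.08 kg/h.
After stage 2: water left = (1−0.481)×74.394 = 38.611; final concentrate = 442.3 kg/h.
glucose fraction = 177.62/442.3 = 0.402.

0.402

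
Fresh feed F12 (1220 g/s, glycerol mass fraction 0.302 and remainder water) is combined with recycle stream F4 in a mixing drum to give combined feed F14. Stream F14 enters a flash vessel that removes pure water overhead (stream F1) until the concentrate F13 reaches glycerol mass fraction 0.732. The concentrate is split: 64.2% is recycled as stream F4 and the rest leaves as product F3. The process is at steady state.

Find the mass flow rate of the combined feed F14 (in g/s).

2123 g/s

Overall glycerol balance (none leaves overhead): glycerol in fresh feed = glycerol in product, i.e. 1220×0.302 = (1−0.642)·F13·0.732.
F13 = 368.44/(0.732×0.358) = 1406 g/s.
Recycle F4 = 0.642×1406 = 902.63 g/s.
Combined feed F14 = 1220 + 902.63 = 2122.6 g/s.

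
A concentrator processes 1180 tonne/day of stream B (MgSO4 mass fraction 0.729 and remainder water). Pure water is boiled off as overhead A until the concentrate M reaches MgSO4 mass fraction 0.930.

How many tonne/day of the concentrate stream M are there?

925 tonne/day

MgSO4 is conserved: 1180×0.729 = 860.22 tonne/day all reports to the concentrate.
Concentrate = 860.22/(target fraction) = 924.97 tonne/day.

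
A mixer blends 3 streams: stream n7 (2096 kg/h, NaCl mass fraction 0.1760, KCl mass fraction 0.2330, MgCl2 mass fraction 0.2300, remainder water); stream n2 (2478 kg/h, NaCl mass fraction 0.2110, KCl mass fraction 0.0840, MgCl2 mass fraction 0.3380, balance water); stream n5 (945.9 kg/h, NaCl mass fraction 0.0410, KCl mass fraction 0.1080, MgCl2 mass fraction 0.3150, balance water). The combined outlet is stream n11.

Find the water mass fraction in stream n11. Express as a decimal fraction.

Total flow out = 2096 + 2478 + 945.9 = 5519.9 kg/h.
water in = 2096×0.361 + 2478×0.367 + 945.9×0.536 = 2173.1 kg/h.
water mass fraction in n11 = 2173.1/5519.9 = 0.3937.

0.3937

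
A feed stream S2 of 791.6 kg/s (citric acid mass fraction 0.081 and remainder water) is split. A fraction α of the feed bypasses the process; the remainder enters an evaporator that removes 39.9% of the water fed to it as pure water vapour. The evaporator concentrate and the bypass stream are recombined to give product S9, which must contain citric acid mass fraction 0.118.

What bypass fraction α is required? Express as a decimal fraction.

0.145

All 791.6×0.081 = 64.12 kg/s of citric acid reaches S9, so S9 = 64.12/0.118 = 543.39 kg/s and vapour = 248.21 kg/s.
The evaporator receives (1−α)·791.6 of feed at 0.919 water and removes 0.399 of that water:
0.399×0.919×(1−α)×791.6 = 248.21
(1−α) = 248.21/290.26 = 0.8551;  α = 0.1449.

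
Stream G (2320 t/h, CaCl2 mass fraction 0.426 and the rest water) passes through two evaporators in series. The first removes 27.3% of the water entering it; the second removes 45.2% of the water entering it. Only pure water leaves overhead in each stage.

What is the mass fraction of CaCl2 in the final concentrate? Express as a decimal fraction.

0.651

water in feed = 2320×0.574 = 1331.7 t/h.
After stage 1: water left = (1−0.273)×1331.7 = 968.13; stream total = 1956.5 t/h.
After stage 2: water left = (1−0.452)×968.13 = 530.54; final concentrate = 1518.9 t/h.
CaCl2 fraction = 988.32/1518.9 = 0.651.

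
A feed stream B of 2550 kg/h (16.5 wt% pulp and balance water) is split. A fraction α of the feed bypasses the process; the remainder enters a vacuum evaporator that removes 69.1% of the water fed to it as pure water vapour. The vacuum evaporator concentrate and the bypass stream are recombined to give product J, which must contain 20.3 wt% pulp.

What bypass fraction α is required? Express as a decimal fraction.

All 2550×0.165 = 420.75 kg/h of pulp reaches J, so J = 420.75/0.203 = 2072.7 kg/h and vapour = 477.34 kg/h.
The evaporator receives (1−α)·2550 of feed at 0.835 water and removes 0.691 of that water:
0.691×0.835×(1−α)×2550 = 477.34
(1−α) = 477.34/1471.3 = 0.3244;  α = 0.6756.

0.676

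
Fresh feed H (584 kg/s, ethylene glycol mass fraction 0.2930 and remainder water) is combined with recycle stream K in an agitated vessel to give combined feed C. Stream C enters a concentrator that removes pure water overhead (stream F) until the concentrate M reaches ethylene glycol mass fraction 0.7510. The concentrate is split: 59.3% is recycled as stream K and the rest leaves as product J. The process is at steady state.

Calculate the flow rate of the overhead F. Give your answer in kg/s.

356.2 kg/s

Overall ethylene glycol balance (none leaves overhead): ethylene glycol in fresh feed = ethylene glycol in product, i.e. 584×0.293 = (1−0.593)·M·0.751.
M = 171.11/(0.751×0.407) = 559.82 kg/s.
Recycle K = 0.593×559.82 = 331.97 kg/s.
Combined feed C = 584 + 331.97 = 915.97 kg/s.
Overhead F = C − M = 915.97 − 559.82 = 356.15 kg/s.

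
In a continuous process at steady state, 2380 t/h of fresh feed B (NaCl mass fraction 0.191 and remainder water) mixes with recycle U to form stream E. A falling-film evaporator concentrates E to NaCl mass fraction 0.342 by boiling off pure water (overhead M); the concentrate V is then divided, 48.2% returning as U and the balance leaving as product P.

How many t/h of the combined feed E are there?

3617 t/h

Overall NaCl balance (none leaves overhead): NaCl in fresh feed = NaCl in product, i.e. 2380×0.191 = (1−0.482)·V·0.342.
V = 454.58/(0.342×0.518) = 2566 t/h.
Recycle U = 0.482×2566 = 1236.8 t/h.
Combined feed E = 2380 + 1236.8 = 3616.8 t/h.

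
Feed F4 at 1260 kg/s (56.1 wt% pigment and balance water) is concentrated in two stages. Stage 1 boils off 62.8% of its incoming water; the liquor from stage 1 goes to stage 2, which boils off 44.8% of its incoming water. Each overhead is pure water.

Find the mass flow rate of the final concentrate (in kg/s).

water in feed = 1260×0.439 = 553.14 kg/s.
After stage 1: water left = (1−0.628)×553.14 = 205.77; stream total = 912.63 kg/s.
After stage 2: water left = (1−0.448)×205.77 = 113.58; final concentrate = 820.44 kg/s.

820.4 kg/s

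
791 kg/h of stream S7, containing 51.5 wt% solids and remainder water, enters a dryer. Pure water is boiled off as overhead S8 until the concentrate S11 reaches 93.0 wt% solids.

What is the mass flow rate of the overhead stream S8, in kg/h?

solids is conserved: 791×0.515 = 407.37 kg/h all reports to the concentrate.
Concentrate = 407.37/(target fraction) = 438.03 kg/h.
Overhead = 791 − 438.03 = 352.97 kg/h.

353 kg/h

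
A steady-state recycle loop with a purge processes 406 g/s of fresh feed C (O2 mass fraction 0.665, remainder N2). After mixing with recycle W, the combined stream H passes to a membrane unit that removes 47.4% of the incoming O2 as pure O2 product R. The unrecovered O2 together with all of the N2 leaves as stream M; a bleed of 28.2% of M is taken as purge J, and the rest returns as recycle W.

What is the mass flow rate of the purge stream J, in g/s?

200.4 g/s

N2 enters only via C and leaves only via the purge: 406×0.335 = 0.282×(N2 in M), and the membrane unit passes all N2, so N2 in H = N2 in M = 482.3 g/s.
O2 in H: m_A = 406×0.665 + (1−0.282)·(1−0.474)·m_A, so m_A = 269.99/0.6223 = 433.84 g/s.
M = (1−0.474)×433.84 + 482.3 = 710.5 g/s.
Purge J = 0.282×710.5 = 200.36 g/s.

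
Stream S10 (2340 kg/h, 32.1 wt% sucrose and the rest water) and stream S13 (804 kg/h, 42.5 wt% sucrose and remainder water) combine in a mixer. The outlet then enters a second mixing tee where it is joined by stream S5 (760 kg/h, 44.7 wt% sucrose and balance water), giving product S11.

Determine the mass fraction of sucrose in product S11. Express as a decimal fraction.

Overall, product flow = 3904 kg/h.
sucrose in = 2340×0.321 + 804×0.425 + 760×0.447 = 1432.6 kg/h.
sucrose fraction in S11 = 0.367.

0.367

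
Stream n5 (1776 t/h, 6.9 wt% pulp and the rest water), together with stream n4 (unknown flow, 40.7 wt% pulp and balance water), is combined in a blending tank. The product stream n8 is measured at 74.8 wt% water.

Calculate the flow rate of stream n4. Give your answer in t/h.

Let n4 be the unknown flow. Total out = 1776 + n4.
water balance: 1653.5 + 0.593·n4 = 0.748·(1776 + n4)
(0.593 − 0.748)·n4 = 0.748×1776 − 1653.5 = -325.01
n4 = -325.01 / -0.155 = 2096.8 t/h

2097 t/h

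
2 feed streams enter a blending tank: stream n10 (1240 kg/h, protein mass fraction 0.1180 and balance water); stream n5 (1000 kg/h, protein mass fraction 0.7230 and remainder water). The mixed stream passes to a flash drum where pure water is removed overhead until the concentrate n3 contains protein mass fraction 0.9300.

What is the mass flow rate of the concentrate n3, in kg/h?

934.8 kg/h

protein entering = 1240×0.118 + 1000×0.723 = 869.32 kg/h.
All protein reports to n3, so n3 = 869.32/0.930 = 934.75 kg/h.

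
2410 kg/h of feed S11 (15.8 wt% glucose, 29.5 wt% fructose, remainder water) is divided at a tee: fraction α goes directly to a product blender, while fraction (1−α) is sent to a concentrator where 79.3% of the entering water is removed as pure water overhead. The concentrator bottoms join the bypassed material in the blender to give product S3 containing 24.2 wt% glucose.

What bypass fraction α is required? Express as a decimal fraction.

All 2410×0.158 = 380.78 kg/h of glucose reaches S3, so S3 = 380.78/0.242 = 1573.5 kg/h and vapour = 836.53 kg/h.
The evaporator receives (1−α)·2410 of feed at 0.547 water and removes 0.793 of that water:
0.793×0.547×(1−α)×2410 = 836.53
(1−α) = 836.53/1045.4 = 0.8002;  α = 0.1998.

0.200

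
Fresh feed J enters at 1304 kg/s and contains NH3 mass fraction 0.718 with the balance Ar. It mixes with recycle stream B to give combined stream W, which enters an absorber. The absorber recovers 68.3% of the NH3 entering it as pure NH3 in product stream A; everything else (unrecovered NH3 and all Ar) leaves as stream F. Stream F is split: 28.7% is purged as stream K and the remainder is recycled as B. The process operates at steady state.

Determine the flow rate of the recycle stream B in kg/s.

Ar enters only via J and leaves only via the purge: 1304×0.282 = 0.287×(Ar in F), and the absorber passes all Ar, so Ar in W = Ar in F = 1281.3 kg/s.
NH3 in W: m_A = 1304×0.718 + (1−0.287)·(1−0.683)·m_A, so m_A = 936.27/0.7740 = 1209.7 kg/s.
F = (1−0.683)×1209.7 + 1281.3 = 1664.8 kg/s.
Recycle B = (1−0.287)×1664.8 = 1187 kg/s.

1187 kg/s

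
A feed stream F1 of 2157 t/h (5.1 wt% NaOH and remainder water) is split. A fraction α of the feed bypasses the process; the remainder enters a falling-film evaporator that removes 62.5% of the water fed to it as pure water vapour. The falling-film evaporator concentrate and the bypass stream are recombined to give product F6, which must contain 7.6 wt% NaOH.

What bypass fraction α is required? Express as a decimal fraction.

All 2157×0.051 = 110.01 t/h of NaOH reaches F6, so F6 = 110.01/0.076 = 1447.5 t/h and vapour = 709.54 t/h.
The evaporator receives (1−α)·2157 of feed at 0.949 water and removes 0.625 of that water:
0.625×0.949×(1−α)×2157 = 709.54
(1−α) = 709.54/1279.4 = 0.5546;  α = 0.4454.

0.445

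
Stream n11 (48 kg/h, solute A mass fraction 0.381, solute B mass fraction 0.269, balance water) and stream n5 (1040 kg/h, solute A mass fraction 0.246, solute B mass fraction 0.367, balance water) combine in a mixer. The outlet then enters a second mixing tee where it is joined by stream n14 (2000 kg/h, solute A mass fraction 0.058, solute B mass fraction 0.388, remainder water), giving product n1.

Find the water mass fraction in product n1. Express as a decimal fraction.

0.495

Overall, product flow = 3088 kg/h.
water in = 48×0.350 + 1040×0.387 + 2000×0.554 = 1527.3 kg/h.
water fraction in n1 = 0.495.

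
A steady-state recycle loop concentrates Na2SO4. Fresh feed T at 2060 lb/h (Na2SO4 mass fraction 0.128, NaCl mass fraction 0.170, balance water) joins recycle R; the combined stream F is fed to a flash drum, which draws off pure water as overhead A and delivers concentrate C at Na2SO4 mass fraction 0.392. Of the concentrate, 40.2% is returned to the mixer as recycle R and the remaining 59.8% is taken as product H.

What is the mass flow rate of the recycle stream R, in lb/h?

Overall Na2SO4 balance (none leaves overhead): Na2SO4 in fresh feed = Na2SO4 in product, i.e. 2060×0.128 = (1−0.402)·C·0.392.
C = 263.68/(0.392×0.598) = 1124.8 lb/h.
Recycle R = 0.402×1124.8 = 452.18 lb/h.

452.2 lb/h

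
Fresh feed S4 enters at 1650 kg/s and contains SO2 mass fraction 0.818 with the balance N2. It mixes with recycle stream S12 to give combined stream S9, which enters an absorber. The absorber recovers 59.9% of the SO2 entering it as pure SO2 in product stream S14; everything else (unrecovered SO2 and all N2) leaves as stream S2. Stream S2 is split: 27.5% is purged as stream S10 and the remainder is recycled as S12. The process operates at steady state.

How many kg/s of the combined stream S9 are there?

N2 enters only via S4 and leaves only via the purge: 1650×0.182 = 0.275×(N2 in S2), and the absorber passes all N2, so N2 in S9 = N2 in S2 = 1092 kg/s.
SO2 in S9: m_A = 1650×0.818 + (1−0.275)·(1−0.599)·m_A, so m_A = 1349.7/0.7093 = 1902.9 kg/s.
S9 = 1902.9 + 1092 = 2994.9 kg/s.

2995 kg/s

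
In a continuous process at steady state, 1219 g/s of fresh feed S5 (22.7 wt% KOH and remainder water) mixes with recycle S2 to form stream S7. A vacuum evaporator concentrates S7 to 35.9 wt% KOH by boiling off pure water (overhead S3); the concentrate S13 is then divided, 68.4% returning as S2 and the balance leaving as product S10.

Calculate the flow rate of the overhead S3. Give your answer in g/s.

Overall KOH balance (none leaves overhead): KOH in fresh feed = KOH in product, i.e. 1219×0.227 = (1−0.684)·S13·0.359.
S13 = 276.71/(0.359×0.316) = 2439.2 g/s.
Recycle S2 = 0.684×2439.2 = 1668.4 g/s.
Combined feed S7 = 1219 + 1668.4 = 2887.4 g/s.
Overhead S3 = S7 − S13 = 2887.4 − 2439.2 = 448.21 g/s.

448.2 g/s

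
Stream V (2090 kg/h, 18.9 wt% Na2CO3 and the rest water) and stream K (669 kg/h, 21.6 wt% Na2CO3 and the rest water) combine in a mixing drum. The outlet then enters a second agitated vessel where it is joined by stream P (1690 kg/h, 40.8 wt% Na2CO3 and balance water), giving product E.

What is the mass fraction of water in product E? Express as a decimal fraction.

0.7238

Overall, product flow = 4449 kg/h.
water in = 2090×0.811 + 669×0.784 + 1690×0.592 = 3220 kg/h.
water fraction in E = 0.7238.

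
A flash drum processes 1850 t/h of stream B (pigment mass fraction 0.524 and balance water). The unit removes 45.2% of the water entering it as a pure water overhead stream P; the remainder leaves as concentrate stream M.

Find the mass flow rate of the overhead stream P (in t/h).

398 t/h

water entering = 1850×0.476 = 880.6 t/h; overhead removed = 0.452×880.6 = 398.03 t/h.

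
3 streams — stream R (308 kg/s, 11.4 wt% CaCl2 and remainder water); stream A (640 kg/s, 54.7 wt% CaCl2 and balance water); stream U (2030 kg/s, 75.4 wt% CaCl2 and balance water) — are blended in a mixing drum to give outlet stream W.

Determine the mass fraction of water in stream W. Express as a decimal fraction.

0.357

Total flow out = 308 + 640 + 2030 = 2978 kg/s.
water in = 308×0.886 + 640×0.453 + 2030×0.246 = 1062.2 kg/s.
water mass fraction in W = 1062.2/2978 = 0.357.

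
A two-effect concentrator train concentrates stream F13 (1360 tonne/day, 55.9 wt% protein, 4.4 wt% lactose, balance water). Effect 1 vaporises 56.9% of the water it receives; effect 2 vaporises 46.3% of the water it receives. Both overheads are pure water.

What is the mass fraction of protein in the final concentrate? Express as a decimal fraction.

0.804

water in feed = 1360×0.397 = 539.92 tonne/day.
After stage 1: water left = (1−0.569)×539.92 = 232.71; stream total = 1052.8 tonne/day.
After stage 2: water left = (1−0.463)×232.71 = 124.96; final concentrate = 945.04 tonne/day.
protein fraction = 760.24/945.04 = 0.804.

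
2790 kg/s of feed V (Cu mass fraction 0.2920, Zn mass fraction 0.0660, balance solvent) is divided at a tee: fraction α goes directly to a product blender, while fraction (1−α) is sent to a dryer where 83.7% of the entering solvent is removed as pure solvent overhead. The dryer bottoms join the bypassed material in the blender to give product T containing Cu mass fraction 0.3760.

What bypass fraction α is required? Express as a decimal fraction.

0.584

All 2790×0.292 = 814.68 kg/s of Cu reaches T, so T = 814.68/0.376 = 2166.7 kg/s and vapour = 623.3 kg/s.
The evaporator receives (1−α)·2790 of feed at 0.642 solvent and removes 0.837 of that solvent:
0.837×0.642×(1−α)×2790 = 623.3
(1−α) = 623.3/1499.2 = 0.4157;  α = 0.5843.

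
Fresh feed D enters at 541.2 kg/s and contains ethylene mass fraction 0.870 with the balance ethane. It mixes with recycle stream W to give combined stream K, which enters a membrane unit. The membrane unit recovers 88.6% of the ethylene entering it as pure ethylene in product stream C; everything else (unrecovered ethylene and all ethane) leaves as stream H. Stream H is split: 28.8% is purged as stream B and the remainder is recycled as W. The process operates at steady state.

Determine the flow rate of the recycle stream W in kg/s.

ethane enters only via D and leaves only via the purge: 541.2×0.130 = 0.288×(ethane in H), and the membrane unit passes all ethane, so ethane in K = ethane in H = 244.29 kg/s.
ethylene in K: m_A = 541.2×0.870 + (1−0.288)·(1−0.886)·m_A, so m_A = 470.84/0.9188 = 512.44 kg/s.
H = (1−0.886)×512.44 + 244.29 = 302.71 kg/s.
Recycle W = (1−0.288)×302.71 = 215.53 kg/s.

215.5 kg/s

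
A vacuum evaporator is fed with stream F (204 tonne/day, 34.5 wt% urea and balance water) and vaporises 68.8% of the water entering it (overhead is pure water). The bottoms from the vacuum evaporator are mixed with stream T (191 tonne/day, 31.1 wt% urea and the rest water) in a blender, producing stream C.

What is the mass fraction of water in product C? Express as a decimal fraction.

Vapour removed = 0.688×0.655×204 = 91.931 tonne/day; concentrate = 112.07 tonne/day.
water reaching the mixer = 41.689 (from concentrate) + 191×0.689 = 173.29 tonne/day.
Product flow = 112.07 + 191 = 303.07 tonne/day; water fraction = 0.572.

0.572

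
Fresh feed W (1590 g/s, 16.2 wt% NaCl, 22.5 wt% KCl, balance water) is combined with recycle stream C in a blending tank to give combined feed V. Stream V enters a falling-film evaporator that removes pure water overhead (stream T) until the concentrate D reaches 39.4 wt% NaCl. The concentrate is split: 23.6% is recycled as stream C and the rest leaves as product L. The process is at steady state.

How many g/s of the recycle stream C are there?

Overall NaCl balance (none leaves overhead): NaCl in fresh feed = NaCl in product, i.e. 1590×0.162 = (1−0.236)·D·0.394.
D = 257.58/(0.394×0.764) = 855.7 g/s.
Recycle C = 0.236×855.7 = 201.95 g/s.

201.9 g/s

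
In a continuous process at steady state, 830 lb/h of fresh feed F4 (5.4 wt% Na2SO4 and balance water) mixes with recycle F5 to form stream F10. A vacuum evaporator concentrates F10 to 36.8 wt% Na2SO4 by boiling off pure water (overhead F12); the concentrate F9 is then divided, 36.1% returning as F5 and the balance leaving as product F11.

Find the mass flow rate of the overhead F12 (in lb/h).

708.2 lb/h

Overall Na2SO4 balance (none leaves overhead): Na2SO4 in fresh feed = Na2SO4 in product, i.e. 830×0.054 = (1−0.361)·F9·0.368.
F9 = 44.82/(0.368×0.639) = 190.6 lb/h.
Recycle F5 = 0.361×190.6 = 68.807 lb/h.
Combined feed F10 = 830 + 68.807 = 898.81 lb/h.
Overhead F12 = F10 − F9 = 898.81 − 190.6 = 708.21 lb/h.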